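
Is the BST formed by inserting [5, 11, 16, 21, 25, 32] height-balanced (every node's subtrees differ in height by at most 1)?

Tree (level-order array): [5, None, 11, None, 16, None, 21, None, 25, None, 32]
Definition: a tree is height-balanced if, at every node, |h(left) - h(right)| <= 1 (empty subtree has height -1).
Bottom-up per-node check:
  node 32: h_left=-1, h_right=-1, diff=0 [OK], height=0
  node 25: h_left=-1, h_right=0, diff=1 [OK], height=1
  node 21: h_left=-1, h_right=1, diff=2 [FAIL (|-1-1|=2 > 1)], height=2
  node 16: h_left=-1, h_right=2, diff=3 [FAIL (|-1-2|=3 > 1)], height=3
  node 11: h_left=-1, h_right=3, diff=4 [FAIL (|-1-3|=4 > 1)], height=4
  node 5: h_left=-1, h_right=4, diff=5 [FAIL (|-1-4|=5 > 1)], height=5
Node 21 violates the condition: |-1 - 1| = 2 > 1.
Result: Not balanced


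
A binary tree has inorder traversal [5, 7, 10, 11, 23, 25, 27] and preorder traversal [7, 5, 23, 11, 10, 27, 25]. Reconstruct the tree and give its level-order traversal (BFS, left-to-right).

Inorder:  [5, 7, 10, 11, 23, 25, 27]
Preorder: [7, 5, 23, 11, 10, 27, 25]
Algorithm: preorder visits root first, so consume preorder in order;
for each root, split the current inorder slice at that value into
left-subtree inorder and right-subtree inorder, then recurse.
Recursive splits:
  root=7; inorder splits into left=[5], right=[10, 11, 23, 25, 27]
  root=5; inorder splits into left=[], right=[]
  root=23; inorder splits into left=[10, 11], right=[25, 27]
  root=11; inorder splits into left=[10], right=[]
  root=10; inorder splits into left=[], right=[]
  root=27; inorder splits into left=[25], right=[]
  root=25; inorder splits into left=[], right=[]
Reconstructed level-order: [7, 5, 23, 11, 27, 10, 25]


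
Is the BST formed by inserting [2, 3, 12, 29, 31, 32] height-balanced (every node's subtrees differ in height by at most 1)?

Tree (level-order array): [2, None, 3, None, 12, None, 29, None, 31, None, 32]
Definition: a tree is height-balanced if, at every node, |h(left) - h(right)| <= 1 (empty subtree has height -1).
Bottom-up per-node check:
  node 32: h_left=-1, h_right=-1, diff=0 [OK], height=0
  node 31: h_left=-1, h_right=0, diff=1 [OK], height=1
  node 29: h_left=-1, h_right=1, diff=2 [FAIL (|-1-1|=2 > 1)], height=2
  node 12: h_left=-1, h_right=2, diff=3 [FAIL (|-1-2|=3 > 1)], height=3
  node 3: h_left=-1, h_right=3, diff=4 [FAIL (|-1-3|=4 > 1)], height=4
  node 2: h_left=-1, h_right=4, diff=5 [FAIL (|-1-4|=5 > 1)], height=5
Node 29 violates the condition: |-1 - 1| = 2 > 1.
Result: Not balanced


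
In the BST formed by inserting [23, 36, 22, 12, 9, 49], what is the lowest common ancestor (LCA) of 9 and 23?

Tree insertion order: [23, 36, 22, 12, 9, 49]
Tree (level-order array): [23, 22, 36, 12, None, None, 49, 9]
In a BST, the LCA of p=9, q=23 is the first node v on the
root-to-leaf path with p <= v <= q (go left if both < v, right if both > v).
Walk from root:
  at 23: 9 <= 23 <= 23, this is the LCA
LCA = 23


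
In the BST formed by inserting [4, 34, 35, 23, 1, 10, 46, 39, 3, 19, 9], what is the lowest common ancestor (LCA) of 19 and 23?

Tree insertion order: [4, 34, 35, 23, 1, 10, 46, 39, 3, 19, 9]
Tree (level-order array): [4, 1, 34, None, 3, 23, 35, None, None, 10, None, None, 46, 9, 19, 39]
In a BST, the LCA of p=19, q=23 is the first node v on the
root-to-leaf path with p <= v <= q (go left if both < v, right if both > v).
Walk from root:
  at 4: both 19 and 23 > 4, go right
  at 34: both 19 and 23 < 34, go left
  at 23: 19 <= 23 <= 23, this is the LCA
LCA = 23


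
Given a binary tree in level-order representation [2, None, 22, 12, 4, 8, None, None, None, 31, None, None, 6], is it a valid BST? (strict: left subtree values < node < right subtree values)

Level-order array: [2, None, 22, 12, 4, 8, None, None, None, 31, None, None, 6]
Validate using subtree bounds (lo, hi): at each node, require lo < value < hi,
then recurse left with hi=value and right with lo=value.
Preorder trace (stopping at first violation):
  at node 2 with bounds (-inf, +inf): OK
  at node 22 with bounds (2, +inf): OK
  at node 12 with bounds (2, 22): OK
  at node 8 with bounds (2, 12): OK
  at node 31 with bounds (2, 8): VIOLATION
Node 31 violates its bound: not (2 < 31 < 8).
Result: Not a valid BST


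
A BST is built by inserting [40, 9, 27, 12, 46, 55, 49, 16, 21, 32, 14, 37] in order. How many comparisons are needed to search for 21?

Search path for 21: 40 -> 9 -> 27 -> 12 -> 16 -> 21
Found: True
Comparisons: 6


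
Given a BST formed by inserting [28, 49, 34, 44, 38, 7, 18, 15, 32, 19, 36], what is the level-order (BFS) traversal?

Tree insertion order: [28, 49, 34, 44, 38, 7, 18, 15, 32, 19, 36]
Tree (level-order array): [28, 7, 49, None, 18, 34, None, 15, 19, 32, 44, None, None, None, None, None, None, 38, None, 36]
BFS from the root, enqueuing left then right child of each popped node:
  queue [28] -> pop 28, enqueue [7, 49], visited so far: [28]
  queue [7, 49] -> pop 7, enqueue [18], visited so far: [28, 7]
  queue [49, 18] -> pop 49, enqueue [34], visited so far: [28, 7, 49]
  queue [18, 34] -> pop 18, enqueue [15, 19], visited so far: [28, 7, 49, 18]
  queue [34, 15, 19] -> pop 34, enqueue [32, 44], visited so far: [28, 7, 49, 18, 34]
  queue [15, 19, 32, 44] -> pop 15, enqueue [none], visited so far: [28, 7, 49, 18, 34, 15]
  queue [19, 32, 44] -> pop 19, enqueue [none], visited so far: [28, 7, 49, 18, 34, 15, 19]
  queue [32, 44] -> pop 32, enqueue [none], visited so far: [28, 7, 49, 18, 34, 15, 19, 32]
  queue [44] -> pop 44, enqueue [38], visited so far: [28, 7, 49, 18, 34, 15, 19, 32, 44]
  queue [38] -> pop 38, enqueue [36], visited so far: [28, 7, 49, 18, 34, 15, 19, 32, 44, 38]
  queue [36] -> pop 36, enqueue [none], visited so far: [28, 7, 49, 18, 34, 15, 19, 32, 44, 38, 36]
Result: [28, 7, 49, 18, 34, 15, 19, 32, 44, 38, 36]


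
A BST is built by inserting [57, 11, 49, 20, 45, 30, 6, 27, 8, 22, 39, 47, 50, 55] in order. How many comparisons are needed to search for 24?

Search path for 24: 57 -> 11 -> 49 -> 20 -> 45 -> 30 -> 27 -> 22
Found: False
Comparisons: 8


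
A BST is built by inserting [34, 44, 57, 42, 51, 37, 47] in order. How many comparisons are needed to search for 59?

Search path for 59: 34 -> 44 -> 57
Found: False
Comparisons: 3


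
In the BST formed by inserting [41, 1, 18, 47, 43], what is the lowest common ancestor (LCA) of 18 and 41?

Tree insertion order: [41, 1, 18, 47, 43]
Tree (level-order array): [41, 1, 47, None, 18, 43]
In a BST, the LCA of p=18, q=41 is the first node v on the
root-to-leaf path with p <= v <= q (go left if both < v, right if both > v).
Walk from root:
  at 41: 18 <= 41 <= 41, this is the LCA
LCA = 41


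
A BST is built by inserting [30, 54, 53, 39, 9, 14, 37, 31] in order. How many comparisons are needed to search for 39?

Search path for 39: 30 -> 54 -> 53 -> 39
Found: True
Comparisons: 4


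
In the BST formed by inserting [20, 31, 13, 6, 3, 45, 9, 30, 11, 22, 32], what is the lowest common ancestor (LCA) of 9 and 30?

Tree insertion order: [20, 31, 13, 6, 3, 45, 9, 30, 11, 22, 32]
Tree (level-order array): [20, 13, 31, 6, None, 30, 45, 3, 9, 22, None, 32, None, None, None, None, 11]
In a BST, the LCA of p=9, q=30 is the first node v on the
root-to-leaf path with p <= v <= q (go left if both < v, right if both > v).
Walk from root:
  at 20: 9 <= 20 <= 30, this is the LCA
LCA = 20


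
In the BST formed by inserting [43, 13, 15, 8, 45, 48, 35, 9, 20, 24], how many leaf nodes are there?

Tree built from: [43, 13, 15, 8, 45, 48, 35, 9, 20, 24]
Tree (level-order array): [43, 13, 45, 8, 15, None, 48, None, 9, None, 35, None, None, None, None, 20, None, None, 24]
Rule: A leaf has 0 children.
Per-node child counts:
  node 43: 2 child(ren)
  node 13: 2 child(ren)
  node 8: 1 child(ren)
  node 9: 0 child(ren)
  node 15: 1 child(ren)
  node 35: 1 child(ren)
  node 20: 1 child(ren)
  node 24: 0 child(ren)
  node 45: 1 child(ren)
  node 48: 0 child(ren)
Matching nodes: [9, 24, 48]
Count of leaf nodes: 3


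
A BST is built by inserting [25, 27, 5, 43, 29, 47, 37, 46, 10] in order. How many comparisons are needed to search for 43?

Search path for 43: 25 -> 27 -> 43
Found: True
Comparisons: 3


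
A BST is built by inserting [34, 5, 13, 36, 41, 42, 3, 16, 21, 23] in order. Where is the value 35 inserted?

Starting tree (level order): [34, 5, 36, 3, 13, None, 41, None, None, None, 16, None, 42, None, 21, None, None, None, 23]
Insertion path: 34 -> 36
Result: insert 35 as left child of 36
Final tree (level order): [34, 5, 36, 3, 13, 35, 41, None, None, None, 16, None, None, None, 42, None, 21, None, None, None, 23]


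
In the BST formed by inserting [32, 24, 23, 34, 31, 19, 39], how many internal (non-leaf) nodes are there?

Tree built from: [32, 24, 23, 34, 31, 19, 39]
Tree (level-order array): [32, 24, 34, 23, 31, None, 39, 19]
Rule: An internal node has at least one child.
Per-node child counts:
  node 32: 2 child(ren)
  node 24: 2 child(ren)
  node 23: 1 child(ren)
  node 19: 0 child(ren)
  node 31: 0 child(ren)
  node 34: 1 child(ren)
  node 39: 0 child(ren)
Matching nodes: [32, 24, 23, 34]
Count of internal (non-leaf) nodes: 4


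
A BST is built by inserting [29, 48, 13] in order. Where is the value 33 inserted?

Starting tree (level order): [29, 13, 48]
Insertion path: 29 -> 48
Result: insert 33 as left child of 48
Final tree (level order): [29, 13, 48, None, None, 33]


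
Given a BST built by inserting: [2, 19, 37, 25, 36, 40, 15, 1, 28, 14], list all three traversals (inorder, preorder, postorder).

Tree insertion order: [2, 19, 37, 25, 36, 40, 15, 1, 28, 14]
Tree (level-order array): [2, 1, 19, None, None, 15, 37, 14, None, 25, 40, None, None, None, 36, None, None, 28]
Inorder (L, root, R): [1, 2, 14, 15, 19, 25, 28, 36, 37, 40]
Preorder (root, L, R): [2, 1, 19, 15, 14, 37, 25, 36, 28, 40]
Postorder (L, R, root): [1, 14, 15, 28, 36, 25, 40, 37, 19, 2]


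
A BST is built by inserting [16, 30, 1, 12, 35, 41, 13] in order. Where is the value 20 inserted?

Starting tree (level order): [16, 1, 30, None, 12, None, 35, None, 13, None, 41]
Insertion path: 16 -> 30
Result: insert 20 as left child of 30
Final tree (level order): [16, 1, 30, None, 12, 20, 35, None, 13, None, None, None, 41]


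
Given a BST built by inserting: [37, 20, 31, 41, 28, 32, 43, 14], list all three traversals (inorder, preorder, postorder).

Tree insertion order: [37, 20, 31, 41, 28, 32, 43, 14]
Tree (level-order array): [37, 20, 41, 14, 31, None, 43, None, None, 28, 32]
Inorder (L, root, R): [14, 20, 28, 31, 32, 37, 41, 43]
Preorder (root, L, R): [37, 20, 14, 31, 28, 32, 41, 43]
Postorder (L, R, root): [14, 28, 32, 31, 20, 43, 41, 37]


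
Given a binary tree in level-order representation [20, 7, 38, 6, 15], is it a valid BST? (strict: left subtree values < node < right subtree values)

Level-order array: [20, 7, 38, 6, 15]
Validate using subtree bounds (lo, hi): at each node, require lo < value < hi,
then recurse left with hi=value and right with lo=value.
Preorder trace (stopping at first violation):
  at node 20 with bounds (-inf, +inf): OK
  at node 7 with bounds (-inf, 20): OK
  at node 6 with bounds (-inf, 7): OK
  at node 15 with bounds (7, 20): OK
  at node 38 with bounds (20, +inf): OK
No violation found at any node.
Result: Valid BST


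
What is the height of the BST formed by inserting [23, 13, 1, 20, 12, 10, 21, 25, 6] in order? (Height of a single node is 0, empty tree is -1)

Insertion order: [23, 13, 1, 20, 12, 10, 21, 25, 6]
Tree (level-order array): [23, 13, 25, 1, 20, None, None, None, 12, None, 21, 10, None, None, None, 6]
Compute height bottom-up (empty subtree = -1):
  height(6) = 1 + max(-1, -1) = 0
  height(10) = 1 + max(0, -1) = 1
  height(12) = 1 + max(1, -1) = 2
  height(1) = 1 + max(-1, 2) = 3
  height(21) = 1 + max(-1, -1) = 0
  height(20) = 1 + max(-1, 0) = 1
  height(13) = 1 + max(3, 1) = 4
  height(25) = 1 + max(-1, -1) = 0
  height(23) = 1 + max(4, 0) = 5
Height = 5


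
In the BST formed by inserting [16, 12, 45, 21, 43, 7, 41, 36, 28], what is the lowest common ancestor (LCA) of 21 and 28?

Tree insertion order: [16, 12, 45, 21, 43, 7, 41, 36, 28]
Tree (level-order array): [16, 12, 45, 7, None, 21, None, None, None, None, 43, 41, None, 36, None, 28]
In a BST, the LCA of p=21, q=28 is the first node v on the
root-to-leaf path with p <= v <= q (go left if both < v, right if both > v).
Walk from root:
  at 16: both 21 and 28 > 16, go right
  at 45: both 21 and 28 < 45, go left
  at 21: 21 <= 21 <= 28, this is the LCA
LCA = 21


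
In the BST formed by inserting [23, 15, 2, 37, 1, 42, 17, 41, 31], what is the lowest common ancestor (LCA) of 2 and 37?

Tree insertion order: [23, 15, 2, 37, 1, 42, 17, 41, 31]
Tree (level-order array): [23, 15, 37, 2, 17, 31, 42, 1, None, None, None, None, None, 41]
In a BST, the LCA of p=2, q=37 is the first node v on the
root-to-leaf path with p <= v <= q (go left if both < v, right if both > v).
Walk from root:
  at 23: 2 <= 23 <= 37, this is the LCA
LCA = 23


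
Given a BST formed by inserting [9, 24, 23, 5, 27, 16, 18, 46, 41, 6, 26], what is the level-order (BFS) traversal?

Tree insertion order: [9, 24, 23, 5, 27, 16, 18, 46, 41, 6, 26]
Tree (level-order array): [9, 5, 24, None, 6, 23, 27, None, None, 16, None, 26, 46, None, 18, None, None, 41]
BFS from the root, enqueuing left then right child of each popped node:
  queue [9] -> pop 9, enqueue [5, 24], visited so far: [9]
  queue [5, 24] -> pop 5, enqueue [6], visited so far: [9, 5]
  queue [24, 6] -> pop 24, enqueue [23, 27], visited so far: [9, 5, 24]
  queue [6, 23, 27] -> pop 6, enqueue [none], visited so far: [9, 5, 24, 6]
  queue [23, 27] -> pop 23, enqueue [16], visited so far: [9, 5, 24, 6, 23]
  queue [27, 16] -> pop 27, enqueue [26, 46], visited so far: [9, 5, 24, 6, 23, 27]
  queue [16, 26, 46] -> pop 16, enqueue [18], visited so far: [9, 5, 24, 6, 23, 27, 16]
  queue [26, 46, 18] -> pop 26, enqueue [none], visited so far: [9, 5, 24, 6, 23, 27, 16, 26]
  queue [46, 18] -> pop 46, enqueue [41], visited so far: [9, 5, 24, 6, 23, 27, 16, 26, 46]
  queue [18, 41] -> pop 18, enqueue [none], visited so far: [9, 5, 24, 6, 23, 27, 16, 26, 46, 18]
  queue [41] -> pop 41, enqueue [none], visited so far: [9, 5, 24, 6, 23, 27, 16, 26, 46, 18, 41]
Result: [9, 5, 24, 6, 23, 27, 16, 26, 46, 18, 41]


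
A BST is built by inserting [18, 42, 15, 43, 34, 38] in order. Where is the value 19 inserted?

Starting tree (level order): [18, 15, 42, None, None, 34, 43, None, 38]
Insertion path: 18 -> 42 -> 34
Result: insert 19 as left child of 34
Final tree (level order): [18, 15, 42, None, None, 34, 43, 19, 38]


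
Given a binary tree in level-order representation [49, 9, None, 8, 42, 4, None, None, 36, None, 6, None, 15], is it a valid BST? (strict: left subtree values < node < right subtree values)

Level-order array: [49, 9, None, 8, 42, 4, None, None, 36, None, 6, None, 15]
Validate using subtree bounds (lo, hi): at each node, require lo < value < hi,
then recurse left with hi=value and right with lo=value.
Preorder trace (stopping at first violation):
  at node 49 with bounds (-inf, +inf): OK
  at node 9 with bounds (-inf, 49): OK
  at node 8 with bounds (-inf, 9): OK
  at node 4 with bounds (-inf, 8): OK
  at node 6 with bounds (4, 8): OK
  at node 42 with bounds (9, 49): OK
  at node 36 with bounds (42, 49): VIOLATION
Node 36 violates its bound: not (42 < 36 < 49).
Result: Not a valid BST


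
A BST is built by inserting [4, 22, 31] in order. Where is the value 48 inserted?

Starting tree (level order): [4, None, 22, None, 31]
Insertion path: 4 -> 22 -> 31
Result: insert 48 as right child of 31
Final tree (level order): [4, None, 22, None, 31, None, 48]


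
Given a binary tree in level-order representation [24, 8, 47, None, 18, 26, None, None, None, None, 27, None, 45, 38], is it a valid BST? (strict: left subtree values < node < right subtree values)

Level-order array: [24, 8, 47, None, 18, 26, None, None, None, None, 27, None, 45, 38]
Validate using subtree bounds (lo, hi): at each node, require lo < value < hi,
then recurse left with hi=value and right with lo=value.
Preorder trace (stopping at first violation):
  at node 24 with bounds (-inf, +inf): OK
  at node 8 with bounds (-inf, 24): OK
  at node 18 with bounds (8, 24): OK
  at node 47 with bounds (24, +inf): OK
  at node 26 with bounds (24, 47): OK
  at node 27 with bounds (26, 47): OK
  at node 45 with bounds (27, 47): OK
  at node 38 with bounds (27, 45): OK
No violation found at any node.
Result: Valid BST


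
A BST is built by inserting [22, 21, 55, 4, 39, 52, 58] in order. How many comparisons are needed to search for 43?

Search path for 43: 22 -> 55 -> 39 -> 52
Found: False
Comparisons: 4


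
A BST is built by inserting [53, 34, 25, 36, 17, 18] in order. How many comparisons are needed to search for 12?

Search path for 12: 53 -> 34 -> 25 -> 17
Found: False
Comparisons: 4


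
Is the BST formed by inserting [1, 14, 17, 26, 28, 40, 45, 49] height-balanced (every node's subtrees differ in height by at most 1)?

Tree (level-order array): [1, None, 14, None, 17, None, 26, None, 28, None, 40, None, 45, None, 49]
Definition: a tree is height-balanced if, at every node, |h(left) - h(right)| <= 1 (empty subtree has height -1).
Bottom-up per-node check:
  node 49: h_left=-1, h_right=-1, diff=0 [OK], height=0
  node 45: h_left=-1, h_right=0, diff=1 [OK], height=1
  node 40: h_left=-1, h_right=1, diff=2 [FAIL (|-1-1|=2 > 1)], height=2
  node 28: h_left=-1, h_right=2, diff=3 [FAIL (|-1-2|=3 > 1)], height=3
  node 26: h_left=-1, h_right=3, diff=4 [FAIL (|-1-3|=4 > 1)], height=4
  node 17: h_left=-1, h_right=4, diff=5 [FAIL (|-1-4|=5 > 1)], height=5
  node 14: h_left=-1, h_right=5, diff=6 [FAIL (|-1-5|=6 > 1)], height=6
  node 1: h_left=-1, h_right=6, diff=7 [FAIL (|-1-6|=7 > 1)], height=7
Node 40 violates the condition: |-1 - 1| = 2 > 1.
Result: Not balanced


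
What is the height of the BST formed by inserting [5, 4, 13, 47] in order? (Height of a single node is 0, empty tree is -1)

Insertion order: [5, 4, 13, 47]
Tree (level-order array): [5, 4, 13, None, None, None, 47]
Compute height bottom-up (empty subtree = -1):
  height(4) = 1 + max(-1, -1) = 0
  height(47) = 1 + max(-1, -1) = 0
  height(13) = 1 + max(-1, 0) = 1
  height(5) = 1 + max(0, 1) = 2
Height = 2


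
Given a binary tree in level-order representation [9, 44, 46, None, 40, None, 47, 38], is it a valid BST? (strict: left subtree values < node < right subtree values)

Level-order array: [9, 44, 46, None, 40, None, 47, 38]
Validate using subtree bounds (lo, hi): at each node, require lo < value < hi,
then recurse left with hi=value and right with lo=value.
Preorder trace (stopping at first violation):
  at node 9 with bounds (-inf, +inf): OK
  at node 44 with bounds (-inf, 9): VIOLATION
Node 44 violates its bound: not (-inf < 44 < 9).
Result: Not a valid BST


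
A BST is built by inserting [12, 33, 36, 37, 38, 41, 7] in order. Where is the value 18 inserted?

Starting tree (level order): [12, 7, 33, None, None, None, 36, None, 37, None, 38, None, 41]
Insertion path: 12 -> 33
Result: insert 18 as left child of 33
Final tree (level order): [12, 7, 33, None, None, 18, 36, None, None, None, 37, None, 38, None, 41]


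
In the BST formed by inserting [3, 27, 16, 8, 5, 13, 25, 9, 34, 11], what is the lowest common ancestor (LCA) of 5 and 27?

Tree insertion order: [3, 27, 16, 8, 5, 13, 25, 9, 34, 11]
Tree (level-order array): [3, None, 27, 16, 34, 8, 25, None, None, 5, 13, None, None, None, None, 9, None, None, 11]
In a BST, the LCA of p=5, q=27 is the first node v on the
root-to-leaf path with p <= v <= q (go left if both < v, right if both > v).
Walk from root:
  at 3: both 5 and 27 > 3, go right
  at 27: 5 <= 27 <= 27, this is the LCA
LCA = 27


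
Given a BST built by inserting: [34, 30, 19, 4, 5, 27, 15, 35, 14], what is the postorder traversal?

Tree insertion order: [34, 30, 19, 4, 5, 27, 15, 35, 14]
Tree (level-order array): [34, 30, 35, 19, None, None, None, 4, 27, None, 5, None, None, None, 15, 14]
Postorder traversal: [14, 15, 5, 4, 27, 19, 30, 35, 34]


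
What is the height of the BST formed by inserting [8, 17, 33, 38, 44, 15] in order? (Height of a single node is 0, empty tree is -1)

Insertion order: [8, 17, 33, 38, 44, 15]
Tree (level-order array): [8, None, 17, 15, 33, None, None, None, 38, None, 44]
Compute height bottom-up (empty subtree = -1):
  height(15) = 1 + max(-1, -1) = 0
  height(44) = 1 + max(-1, -1) = 0
  height(38) = 1 + max(-1, 0) = 1
  height(33) = 1 + max(-1, 1) = 2
  height(17) = 1 + max(0, 2) = 3
  height(8) = 1 + max(-1, 3) = 4
Height = 4


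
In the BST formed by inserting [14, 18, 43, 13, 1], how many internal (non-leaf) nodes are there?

Tree built from: [14, 18, 43, 13, 1]
Tree (level-order array): [14, 13, 18, 1, None, None, 43]
Rule: An internal node has at least one child.
Per-node child counts:
  node 14: 2 child(ren)
  node 13: 1 child(ren)
  node 1: 0 child(ren)
  node 18: 1 child(ren)
  node 43: 0 child(ren)
Matching nodes: [14, 13, 18]
Count of internal (non-leaf) nodes: 3


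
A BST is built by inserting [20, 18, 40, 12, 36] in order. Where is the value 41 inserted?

Starting tree (level order): [20, 18, 40, 12, None, 36]
Insertion path: 20 -> 40
Result: insert 41 as right child of 40
Final tree (level order): [20, 18, 40, 12, None, 36, 41]


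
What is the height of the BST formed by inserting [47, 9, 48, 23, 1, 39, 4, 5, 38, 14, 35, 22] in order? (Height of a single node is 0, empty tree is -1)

Insertion order: [47, 9, 48, 23, 1, 39, 4, 5, 38, 14, 35, 22]
Tree (level-order array): [47, 9, 48, 1, 23, None, None, None, 4, 14, 39, None, 5, None, 22, 38, None, None, None, None, None, 35]
Compute height bottom-up (empty subtree = -1):
  height(5) = 1 + max(-1, -1) = 0
  height(4) = 1 + max(-1, 0) = 1
  height(1) = 1 + max(-1, 1) = 2
  height(22) = 1 + max(-1, -1) = 0
  height(14) = 1 + max(-1, 0) = 1
  height(35) = 1 + max(-1, -1) = 0
  height(38) = 1 + max(0, -1) = 1
  height(39) = 1 + max(1, -1) = 2
  height(23) = 1 + max(1, 2) = 3
  height(9) = 1 + max(2, 3) = 4
  height(48) = 1 + max(-1, -1) = 0
  height(47) = 1 + max(4, 0) = 5
Height = 5


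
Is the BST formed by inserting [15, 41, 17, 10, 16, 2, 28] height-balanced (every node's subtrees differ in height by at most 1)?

Tree (level-order array): [15, 10, 41, 2, None, 17, None, None, None, 16, 28]
Definition: a tree is height-balanced if, at every node, |h(left) - h(right)| <= 1 (empty subtree has height -1).
Bottom-up per-node check:
  node 2: h_left=-1, h_right=-1, diff=0 [OK], height=0
  node 10: h_left=0, h_right=-1, diff=1 [OK], height=1
  node 16: h_left=-1, h_right=-1, diff=0 [OK], height=0
  node 28: h_left=-1, h_right=-1, diff=0 [OK], height=0
  node 17: h_left=0, h_right=0, diff=0 [OK], height=1
  node 41: h_left=1, h_right=-1, diff=2 [FAIL (|1--1|=2 > 1)], height=2
  node 15: h_left=1, h_right=2, diff=1 [OK], height=3
Node 41 violates the condition: |1 - -1| = 2 > 1.
Result: Not balanced


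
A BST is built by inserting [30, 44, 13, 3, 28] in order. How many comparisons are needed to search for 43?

Search path for 43: 30 -> 44
Found: False
Comparisons: 2


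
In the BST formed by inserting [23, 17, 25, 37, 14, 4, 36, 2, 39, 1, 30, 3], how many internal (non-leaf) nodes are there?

Tree built from: [23, 17, 25, 37, 14, 4, 36, 2, 39, 1, 30, 3]
Tree (level-order array): [23, 17, 25, 14, None, None, 37, 4, None, 36, 39, 2, None, 30, None, None, None, 1, 3]
Rule: An internal node has at least one child.
Per-node child counts:
  node 23: 2 child(ren)
  node 17: 1 child(ren)
  node 14: 1 child(ren)
  node 4: 1 child(ren)
  node 2: 2 child(ren)
  node 1: 0 child(ren)
  node 3: 0 child(ren)
  node 25: 1 child(ren)
  node 37: 2 child(ren)
  node 36: 1 child(ren)
  node 30: 0 child(ren)
  node 39: 0 child(ren)
Matching nodes: [23, 17, 14, 4, 2, 25, 37, 36]
Count of internal (non-leaf) nodes: 8


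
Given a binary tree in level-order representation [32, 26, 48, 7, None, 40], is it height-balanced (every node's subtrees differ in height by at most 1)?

Tree (level-order array): [32, 26, 48, 7, None, 40]
Definition: a tree is height-balanced if, at every node, |h(left) - h(right)| <= 1 (empty subtree has height -1).
Bottom-up per-node check:
  node 7: h_left=-1, h_right=-1, diff=0 [OK], height=0
  node 26: h_left=0, h_right=-1, diff=1 [OK], height=1
  node 40: h_left=-1, h_right=-1, diff=0 [OK], height=0
  node 48: h_left=0, h_right=-1, diff=1 [OK], height=1
  node 32: h_left=1, h_right=1, diff=0 [OK], height=2
All nodes satisfy the balance condition.
Result: Balanced


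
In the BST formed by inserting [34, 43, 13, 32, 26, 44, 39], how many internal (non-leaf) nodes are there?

Tree built from: [34, 43, 13, 32, 26, 44, 39]
Tree (level-order array): [34, 13, 43, None, 32, 39, 44, 26]
Rule: An internal node has at least one child.
Per-node child counts:
  node 34: 2 child(ren)
  node 13: 1 child(ren)
  node 32: 1 child(ren)
  node 26: 0 child(ren)
  node 43: 2 child(ren)
  node 39: 0 child(ren)
  node 44: 0 child(ren)
Matching nodes: [34, 13, 32, 43]
Count of internal (non-leaf) nodes: 4


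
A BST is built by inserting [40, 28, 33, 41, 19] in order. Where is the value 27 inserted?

Starting tree (level order): [40, 28, 41, 19, 33]
Insertion path: 40 -> 28 -> 19
Result: insert 27 as right child of 19
Final tree (level order): [40, 28, 41, 19, 33, None, None, None, 27]


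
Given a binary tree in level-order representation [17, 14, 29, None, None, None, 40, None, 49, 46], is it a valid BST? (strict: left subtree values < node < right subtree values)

Level-order array: [17, 14, 29, None, None, None, 40, None, 49, 46]
Validate using subtree bounds (lo, hi): at each node, require lo < value < hi,
then recurse left with hi=value and right with lo=value.
Preorder trace (stopping at first violation):
  at node 17 with bounds (-inf, +inf): OK
  at node 14 with bounds (-inf, 17): OK
  at node 29 with bounds (17, +inf): OK
  at node 40 with bounds (29, +inf): OK
  at node 49 with bounds (40, +inf): OK
  at node 46 with bounds (40, 49): OK
No violation found at any node.
Result: Valid BST


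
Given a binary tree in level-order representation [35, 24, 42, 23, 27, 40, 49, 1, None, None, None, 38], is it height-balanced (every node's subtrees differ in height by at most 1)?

Tree (level-order array): [35, 24, 42, 23, 27, 40, 49, 1, None, None, None, 38]
Definition: a tree is height-balanced if, at every node, |h(left) - h(right)| <= 1 (empty subtree has height -1).
Bottom-up per-node check:
  node 1: h_left=-1, h_right=-1, diff=0 [OK], height=0
  node 23: h_left=0, h_right=-1, diff=1 [OK], height=1
  node 27: h_left=-1, h_right=-1, diff=0 [OK], height=0
  node 24: h_left=1, h_right=0, diff=1 [OK], height=2
  node 38: h_left=-1, h_right=-1, diff=0 [OK], height=0
  node 40: h_left=0, h_right=-1, diff=1 [OK], height=1
  node 49: h_left=-1, h_right=-1, diff=0 [OK], height=0
  node 42: h_left=1, h_right=0, diff=1 [OK], height=2
  node 35: h_left=2, h_right=2, diff=0 [OK], height=3
All nodes satisfy the balance condition.
Result: Balanced


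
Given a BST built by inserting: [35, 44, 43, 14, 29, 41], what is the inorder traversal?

Tree insertion order: [35, 44, 43, 14, 29, 41]
Tree (level-order array): [35, 14, 44, None, 29, 43, None, None, None, 41]
Inorder traversal: [14, 29, 35, 41, 43, 44]


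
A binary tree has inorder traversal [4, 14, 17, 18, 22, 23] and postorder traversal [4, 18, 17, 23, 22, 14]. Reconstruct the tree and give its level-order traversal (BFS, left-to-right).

Inorder:   [4, 14, 17, 18, 22, 23]
Postorder: [4, 18, 17, 23, 22, 14]
Algorithm: postorder visits root last, so walk postorder right-to-left;
each value is the root of the current inorder slice — split it at that
value, recurse on the right subtree first, then the left.
Recursive splits:
  root=14; inorder splits into left=[4], right=[17, 18, 22, 23]
  root=22; inorder splits into left=[17, 18], right=[23]
  root=23; inorder splits into left=[], right=[]
  root=17; inorder splits into left=[], right=[18]
  root=18; inorder splits into left=[], right=[]
  root=4; inorder splits into left=[], right=[]
Reconstructed level-order: [14, 4, 22, 17, 23, 18]


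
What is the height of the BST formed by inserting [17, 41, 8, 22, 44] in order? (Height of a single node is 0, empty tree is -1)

Insertion order: [17, 41, 8, 22, 44]
Tree (level-order array): [17, 8, 41, None, None, 22, 44]
Compute height bottom-up (empty subtree = -1):
  height(8) = 1 + max(-1, -1) = 0
  height(22) = 1 + max(-1, -1) = 0
  height(44) = 1 + max(-1, -1) = 0
  height(41) = 1 + max(0, 0) = 1
  height(17) = 1 + max(0, 1) = 2
Height = 2


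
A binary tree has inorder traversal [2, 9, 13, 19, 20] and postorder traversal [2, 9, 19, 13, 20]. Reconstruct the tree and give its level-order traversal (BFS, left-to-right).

Inorder:   [2, 9, 13, 19, 20]
Postorder: [2, 9, 19, 13, 20]
Algorithm: postorder visits root last, so walk postorder right-to-left;
each value is the root of the current inorder slice — split it at that
value, recurse on the right subtree first, then the left.
Recursive splits:
  root=20; inorder splits into left=[2, 9, 13, 19], right=[]
  root=13; inorder splits into left=[2, 9], right=[19]
  root=19; inorder splits into left=[], right=[]
  root=9; inorder splits into left=[2], right=[]
  root=2; inorder splits into left=[], right=[]
Reconstructed level-order: [20, 13, 9, 19, 2]


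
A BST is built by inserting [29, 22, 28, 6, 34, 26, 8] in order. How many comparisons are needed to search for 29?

Search path for 29: 29
Found: True
Comparisons: 1


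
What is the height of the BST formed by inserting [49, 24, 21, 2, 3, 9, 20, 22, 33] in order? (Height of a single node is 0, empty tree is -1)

Insertion order: [49, 24, 21, 2, 3, 9, 20, 22, 33]
Tree (level-order array): [49, 24, None, 21, 33, 2, 22, None, None, None, 3, None, None, None, 9, None, 20]
Compute height bottom-up (empty subtree = -1):
  height(20) = 1 + max(-1, -1) = 0
  height(9) = 1 + max(-1, 0) = 1
  height(3) = 1 + max(-1, 1) = 2
  height(2) = 1 + max(-1, 2) = 3
  height(22) = 1 + max(-1, -1) = 0
  height(21) = 1 + max(3, 0) = 4
  height(33) = 1 + max(-1, -1) = 0
  height(24) = 1 + max(4, 0) = 5
  height(49) = 1 + max(5, -1) = 6
Height = 6


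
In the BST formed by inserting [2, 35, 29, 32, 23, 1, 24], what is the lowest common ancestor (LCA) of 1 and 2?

Tree insertion order: [2, 35, 29, 32, 23, 1, 24]
Tree (level-order array): [2, 1, 35, None, None, 29, None, 23, 32, None, 24]
In a BST, the LCA of p=1, q=2 is the first node v on the
root-to-leaf path with p <= v <= q (go left if both < v, right if both > v).
Walk from root:
  at 2: 1 <= 2 <= 2, this is the LCA
LCA = 2


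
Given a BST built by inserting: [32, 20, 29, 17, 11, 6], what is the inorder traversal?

Tree insertion order: [32, 20, 29, 17, 11, 6]
Tree (level-order array): [32, 20, None, 17, 29, 11, None, None, None, 6]
Inorder traversal: [6, 11, 17, 20, 29, 32]


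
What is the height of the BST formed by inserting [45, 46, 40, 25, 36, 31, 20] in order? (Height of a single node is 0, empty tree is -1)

Insertion order: [45, 46, 40, 25, 36, 31, 20]
Tree (level-order array): [45, 40, 46, 25, None, None, None, 20, 36, None, None, 31]
Compute height bottom-up (empty subtree = -1):
  height(20) = 1 + max(-1, -1) = 0
  height(31) = 1 + max(-1, -1) = 0
  height(36) = 1 + max(0, -1) = 1
  height(25) = 1 + max(0, 1) = 2
  height(40) = 1 + max(2, -1) = 3
  height(46) = 1 + max(-1, -1) = 0
  height(45) = 1 + max(3, 0) = 4
Height = 4


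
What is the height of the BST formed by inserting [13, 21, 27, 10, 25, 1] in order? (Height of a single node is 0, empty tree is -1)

Insertion order: [13, 21, 27, 10, 25, 1]
Tree (level-order array): [13, 10, 21, 1, None, None, 27, None, None, 25]
Compute height bottom-up (empty subtree = -1):
  height(1) = 1 + max(-1, -1) = 0
  height(10) = 1 + max(0, -1) = 1
  height(25) = 1 + max(-1, -1) = 0
  height(27) = 1 + max(0, -1) = 1
  height(21) = 1 + max(-1, 1) = 2
  height(13) = 1 + max(1, 2) = 3
Height = 3


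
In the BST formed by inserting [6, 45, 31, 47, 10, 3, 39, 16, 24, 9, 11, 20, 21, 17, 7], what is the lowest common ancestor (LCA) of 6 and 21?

Tree insertion order: [6, 45, 31, 47, 10, 3, 39, 16, 24, 9, 11, 20, 21, 17, 7]
Tree (level-order array): [6, 3, 45, None, None, 31, 47, 10, 39, None, None, 9, 16, None, None, 7, None, 11, 24, None, None, None, None, 20, None, 17, 21]
In a BST, the LCA of p=6, q=21 is the first node v on the
root-to-leaf path with p <= v <= q (go left if both < v, right if both > v).
Walk from root:
  at 6: 6 <= 6 <= 21, this is the LCA
LCA = 6


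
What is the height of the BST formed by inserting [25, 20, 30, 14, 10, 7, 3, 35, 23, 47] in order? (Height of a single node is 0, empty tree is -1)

Insertion order: [25, 20, 30, 14, 10, 7, 3, 35, 23, 47]
Tree (level-order array): [25, 20, 30, 14, 23, None, 35, 10, None, None, None, None, 47, 7, None, None, None, 3]
Compute height bottom-up (empty subtree = -1):
  height(3) = 1 + max(-1, -1) = 0
  height(7) = 1 + max(0, -1) = 1
  height(10) = 1 + max(1, -1) = 2
  height(14) = 1 + max(2, -1) = 3
  height(23) = 1 + max(-1, -1) = 0
  height(20) = 1 + max(3, 0) = 4
  height(47) = 1 + max(-1, -1) = 0
  height(35) = 1 + max(-1, 0) = 1
  height(30) = 1 + max(-1, 1) = 2
  height(25) = 1 + max(4, 2) = 5
Height = 5


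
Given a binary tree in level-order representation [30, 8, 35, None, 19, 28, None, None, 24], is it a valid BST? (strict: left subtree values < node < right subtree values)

Level-order array: [30, 8, 35, None, 19, 28, None, None, 24]
Validate using subtree bounds (lo, hi): at each node, require lo < value < hi,
then recurse left with hi=value and right with lo=value.
Preorder trace (stopping at first violation):
  at node 30 with bounds (-inf, +inf): OK
  at node 8 with bounds (-inf, 30): OK
  at node 19 with bounds (8, 30): OK
  at node 24 with bounds (19, 30): OK
  at node 35 with bounds (30, +inf): OK
  at node 28 with bounds (30, 35): VIOLATION
Node 28 violates its bound: not (30 < 28 < 35).
Result: Not a valid BST


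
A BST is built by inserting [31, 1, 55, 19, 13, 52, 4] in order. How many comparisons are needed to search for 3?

Search path for 3: 31 -> 1 -> 19 -> 13 -> 4
Found: False
Comparisons: 5


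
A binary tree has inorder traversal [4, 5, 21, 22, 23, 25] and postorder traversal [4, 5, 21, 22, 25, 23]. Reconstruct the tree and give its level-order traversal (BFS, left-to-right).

Inorder:   [4, 5, 21, 22, 23, 25]
Postorder: [4, 5, 21, 22, 25, 23]
Algorithm: postorder visits root last, so walk postorder right-to-left;
each value is the root of the current inorder slice — split it at that
value, recurse on the right subtree first, then the left.
Recursive splits:
  root=23; inorder splits into left=[4, 5, 21, 22], right=[25]
  root=25; inorder splits into left=[], right=[]
  root=22; inorder splits into left=[4, 5, 21], right=[]
  root=21; inorder splits into left=[4, 5], right=[]
  root=5; inorder splits into left=[4], right=[]
  root=4; inorder splits into left=[], right=[]
Reconstructed level-order: [23, 22, 25, 21, 5, 4]


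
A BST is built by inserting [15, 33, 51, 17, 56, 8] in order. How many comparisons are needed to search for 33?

Search path for 33: 15 -> 33
Found: True
Comparisons: 2


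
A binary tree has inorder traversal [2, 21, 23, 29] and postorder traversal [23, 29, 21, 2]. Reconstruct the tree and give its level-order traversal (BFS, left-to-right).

Inorder:   [2, 21, 23, 29]
Postorder: [23, 29, 21, 2]
Algorithm: postorder visits root last, so walk postorder right-to-left;
each value is the root of the current inorder slice — split it at that
value, recurse on the right subtree first, then the left.
Recursive splits:
  root=2; inorder splits into left=[], right=[21, 23, 29]
  root=21; inorder splits into left=[], right=[23, 29]
  root=29; inorder splits into left=[23], right=[]
  root=23; inorder splits into left=[], right=[]
Reconstructed level-order: [2, 21, 29, 23]


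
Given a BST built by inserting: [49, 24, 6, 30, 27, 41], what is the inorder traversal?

Tree insertion order: [49, 24, 6, 30, 27, 41]
Tree (level-order array): [49, 24, None, 6, 30, None, None, 27, 41]
Inorder traversal: [6, 24, 27, 30, 41, 49]


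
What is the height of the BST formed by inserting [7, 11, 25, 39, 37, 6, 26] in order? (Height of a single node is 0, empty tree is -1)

Insertion order: [7, 11, 25, 39, 37, 6, 26]
Tree (level-order array): [7, 6, 11, None, None, None, 25, None, 39, 37, None, 26]
Compute height bottom-up (empty subtree = -1):
  height(6) = 1 + max(-1, -1) = 0
  height(26) = 1 + max(-1, -1) = 0
  height(37) = 1 + max(0, -1) = 1
  height(39) = 1 + max(1, -1) = 2
  height(25) = 1 + max(-1, 2) = 3
  height(11) = 1 + max(-1, 3) = 4
  height(7) = 1 + max(0, 4) = 5
Height = 5


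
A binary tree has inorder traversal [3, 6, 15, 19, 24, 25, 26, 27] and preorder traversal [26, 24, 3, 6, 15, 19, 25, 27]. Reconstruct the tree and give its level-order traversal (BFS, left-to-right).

Inorder:  [3, 6, 15, 19, 24, 25, 26, 27]
Preorder: [26, 24, 3, 6, 15, 19, 25, 27]
Algorithm: preorder visits root first, so consume preorder in order;
for each root, split the current inorder slice at that value into
left-subtree inorder and right-subtree inorder, then recurse.
Recursive splits:
  root=26; inorder splits into left=[3, 6, 15, 19, 24, 25], right=[27]
  root=24; inorder splits into left=[3, 6, 15, 19], right=[25]
  root=3; inorder splits into left=[], right=[6, 15, 19]
  root=6; inorder splits into left=[], right=[15, 19]
  root=15; inorder splits into left=[], right=[19]
  root=19; inorder splits into left=[], right=[]
  root=25; inorder splits into left=[], right=[]
  root=27; inorder splits into left=[], right=[]
Reconstructed level-order: [26, 24, 27, 3, 25, 6, 15, 19]


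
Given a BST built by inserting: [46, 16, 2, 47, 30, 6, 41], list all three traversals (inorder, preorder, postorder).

Tree insertion order: [46, 16, 2, 47, 30, 6, 41]
Tree (level-order array): [46, 16, 47, 2, 30, None, None, None, 6, None, 41]
Inorder (L, root, R): [2, 6, 16, 30, 41, 46, 47]
Preorder (root, L, R): [46, 16, 2, 6, 30, 41, 47]
Postorder (L, R, root): [6, 2, 41, 30, 16, 47, 46]


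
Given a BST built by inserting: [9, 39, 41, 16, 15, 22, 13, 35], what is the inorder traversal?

Tree insertion order: [9, 39, 41, 16, 15, 22, 13, 35]
Tree (level-order array): [9, None, 39, 16, 41, 15, 22, None, None, 13, None, None, 35]
Inorder traversal: [9, 13, 15, 16, 22, 35, 39, 41]


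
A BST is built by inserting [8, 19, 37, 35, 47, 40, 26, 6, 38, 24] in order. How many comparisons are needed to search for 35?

Search path for 35: 8 -> 19 -> 37 -> 35
Found: True
Comparisons: 4


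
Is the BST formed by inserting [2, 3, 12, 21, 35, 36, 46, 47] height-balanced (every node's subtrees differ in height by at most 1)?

Tree (level-order array): [2, None, 3, None, 12, None, 21, None, 35, None, 36, None, 46, None, 47]
Definition: a tree is height-balanced if, at every node, |h(left) - h(right)| <= 1 (empty subtree has height -1).
Bottom-up per-node check:
  node 47: h_left=-1, h_right=-1, diff=0 [OK], height=0
  node 46: h_left=-1, h_right=0, diff=1 [OK], height=1
  node 36: h_left=-1, h_right=1, diff=2 [FAIL (|-1-1|=2 > 1)], height=2
  node 35: h_left=-1, h_right=2, diff=3 [FAIL (|-1-2|=3 > 1)], height=3
  node 21: h_left=-1, h_right=3, diff=4 [FAIL (|-1-3|=4 > 1)], height=4
  node 12: h_left=-1, h_right=4, diff=5 [FAIL (|-1-4|=5 > 1)], height=5
  node 3: h_left=-1, h_right=5, diff=6 [FAIL (|-1-5|=6 > 1)], height=6
  node 2: h_left=-1, h_right=6, diff=7 [FAIL (|-1-6|=7 > 1)], height=7
Node 36 violates the condition: |-1 - 1| = 2 > 1.
Result: Not balanced


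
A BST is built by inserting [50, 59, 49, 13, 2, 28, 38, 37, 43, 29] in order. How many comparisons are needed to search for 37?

Search path for 37: 50 -> 49 -> 13 -> 28 -> 38 -> 37
Found: True
Comparisons: 6


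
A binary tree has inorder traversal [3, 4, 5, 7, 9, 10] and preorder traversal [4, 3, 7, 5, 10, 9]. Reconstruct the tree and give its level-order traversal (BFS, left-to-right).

Inorder:  [3, 4, 5, 7, 9, 10]
Preorder: [4, 3, 7, 5, 10, 9]
Algorithm: preorder visits root first, so consume preorder in order;
for each root, split the current inorder slice at that value into
left-subtree inorder and right-subtree inorder, then recurse.
Recursive splits:
  root=4; inorder splits into left=[3], right=[5, 7, 9, 10]
  root=3; inorder splits into left=[], right=[]
  root=7; inorder splits into left=[5], right=[9, 10]
  root=5; inorder splits into left=[], right=[]
  root=10; inorder splits into left=[9], right=[]
  root=9; inorder splits into left=[], right=[]
Reconstructed level-order: [4, 3, 7, 5, 10, 9]
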